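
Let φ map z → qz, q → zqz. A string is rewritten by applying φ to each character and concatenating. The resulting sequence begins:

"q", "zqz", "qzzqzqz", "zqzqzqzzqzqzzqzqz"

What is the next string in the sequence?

qzzqzqzzqzqzzqzqzqzzqzqzzqzqzqzzqzqzzqzqz

φ(zqzqzqzzqzqzzqzqz) expands symbol-by-symbol to qz zqz qz zqz qz zqz qz qz zqz qz zqz qz qz zqz qz zqz qz; joining the 17 pieces gives the next term.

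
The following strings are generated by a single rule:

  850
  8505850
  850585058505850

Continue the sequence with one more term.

Each string is two copies of the previous one joined by '5'.
Doubling 850585058505850 with '5' between the halves:

8505850585058505850585058505850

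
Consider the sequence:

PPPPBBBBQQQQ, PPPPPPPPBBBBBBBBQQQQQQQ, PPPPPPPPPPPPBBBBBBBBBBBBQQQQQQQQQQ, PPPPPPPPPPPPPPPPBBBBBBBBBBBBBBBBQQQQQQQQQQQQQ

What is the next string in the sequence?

PPPPPPPPPPPPPPPPPPPPBBBBBBBBBBBBBBBBBBBBQQQQQQQQQQQQQQQQ

The n-th term is 4n P's then 4n B's then 3n+1 Q's (n = 1, 2, …).
For the next term, n = 5, so the run lengths are 20, 20, 16.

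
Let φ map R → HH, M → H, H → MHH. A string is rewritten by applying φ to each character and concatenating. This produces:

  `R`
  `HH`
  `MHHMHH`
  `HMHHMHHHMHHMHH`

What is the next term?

Replace each of the 14 characters of HMHHMHHHMHHMHH in place — MHH H MHH MHH H MHH MHH MHH H MHH MHH H MHH MHH — and concatenate.

MHHHMHHMHHHMHHMHHMHHHMHHMHHHMHHMHH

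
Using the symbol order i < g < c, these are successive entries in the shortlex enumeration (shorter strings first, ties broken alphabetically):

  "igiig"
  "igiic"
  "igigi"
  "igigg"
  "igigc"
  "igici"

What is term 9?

iggii

Continuing the enumeration 3 steps past igici: igici → igicg → igicc → (answer).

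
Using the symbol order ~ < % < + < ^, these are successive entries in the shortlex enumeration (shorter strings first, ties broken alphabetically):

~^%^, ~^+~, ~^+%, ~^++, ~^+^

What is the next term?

~^^~

Find the rightmost character of ~^+^ below ^, bump it to the next letter, and reset everything to its right to ~.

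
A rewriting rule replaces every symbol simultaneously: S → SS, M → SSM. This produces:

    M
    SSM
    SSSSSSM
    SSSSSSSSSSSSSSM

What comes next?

Rewriting the 15 symbols of SSSSSSSSSSSSSSM one by one yields SS SS SS SS SS SS SS SS SS SS SS SS SS SS SSM; concatenated:

SSSSSSSSSSSSSSSSSSSSSSSSSSSSSSM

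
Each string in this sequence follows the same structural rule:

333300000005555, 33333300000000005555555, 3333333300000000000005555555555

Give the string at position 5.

33333333333300000000000000000005555555555555555

Term n consists of 2n 3's, followed by 3n+1 0's, followed by 3n-2 5's, where the shown terms are n = 2, 3, 4.
At n = 6 the blocks have lengths 12, 19, 16.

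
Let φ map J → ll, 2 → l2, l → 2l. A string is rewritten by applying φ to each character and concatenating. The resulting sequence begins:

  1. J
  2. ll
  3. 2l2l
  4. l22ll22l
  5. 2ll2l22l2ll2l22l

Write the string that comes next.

Rewriting the 16 symbols of 2ll2l22l2ll2l22l one by one yields l2 2l 2l l2 2l l2 l2 2l l2 2l 2l l2 2l l2 l2 2l; concatenated:

l22l2ll22ll2l22ll22l2ll22ll2l22l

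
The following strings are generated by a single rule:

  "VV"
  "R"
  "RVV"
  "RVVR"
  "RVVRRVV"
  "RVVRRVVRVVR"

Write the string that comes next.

RVVRRVVRVVRRVVRRVV

Each term (from the third on) is the previous term followed by the one before it: term 3 = R·VV = RVV.
The next term joins RVVRRVVRVVR and RVVRRVV.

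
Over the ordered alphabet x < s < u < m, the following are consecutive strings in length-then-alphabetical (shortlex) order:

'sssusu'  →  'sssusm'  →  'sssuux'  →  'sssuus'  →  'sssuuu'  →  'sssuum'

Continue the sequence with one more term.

sssumx

Treat sssuum as a base-4 numeral over the given alphabet and add one, carrying through any trailing m's.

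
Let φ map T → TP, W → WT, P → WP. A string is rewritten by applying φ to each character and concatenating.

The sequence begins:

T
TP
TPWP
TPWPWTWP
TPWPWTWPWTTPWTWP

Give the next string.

Rewriting the 16 symbols of TPWPWTWPWTTPWTWP one by one yields TP WP WT WP WT TP WT WP WT TP TP WP WT TP WT WP; concatenated:

TPWPWTWPWTTPWTWPWTTPTPWPWTTPWTWP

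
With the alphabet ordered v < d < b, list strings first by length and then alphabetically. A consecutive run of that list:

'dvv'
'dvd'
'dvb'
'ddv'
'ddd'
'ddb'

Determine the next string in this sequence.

dbv

Find the rightmost character of ddb below b, bump it to the next letter, and reset everything to its right to v.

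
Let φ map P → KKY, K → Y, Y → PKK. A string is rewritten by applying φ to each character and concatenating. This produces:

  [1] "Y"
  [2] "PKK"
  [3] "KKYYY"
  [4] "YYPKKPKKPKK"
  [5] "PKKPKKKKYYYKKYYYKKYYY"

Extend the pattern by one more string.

KKYYYKKYYYYYPKKPKKPKKYYPKKPKKPKKYYPKKPKKPKK

Applying the rule to each of the 21 symbols of PKKPKKKKYYYKKYYYKKYYY gives the pieces KKY Y Y KKY Y Y Y Y PKK PKK PKK Y Y PKK PKK PKK Y Y PKK PKK PKK, which concatenate to the answer.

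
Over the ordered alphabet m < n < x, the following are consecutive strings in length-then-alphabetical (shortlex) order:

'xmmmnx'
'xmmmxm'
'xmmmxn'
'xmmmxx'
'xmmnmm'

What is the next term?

Treat xmmnmm as a base-3 numeral over the given alphabet and add one, carrying through any trailing x's.

xmmnmn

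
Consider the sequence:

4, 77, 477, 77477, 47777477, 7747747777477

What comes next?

477774777747747777477

From term 3 onward, concatenate the second-to-last term with the last: 4·77 = 477, 77·477 = 77477, …
Continuing: 47777477 · 7747747777477 gives term 7.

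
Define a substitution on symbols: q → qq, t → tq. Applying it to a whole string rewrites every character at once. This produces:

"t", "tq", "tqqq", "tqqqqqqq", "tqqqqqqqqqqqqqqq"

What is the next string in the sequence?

Rewriting the 16 symbols of tqqqqqqqqqqqqqqq one by one yields tq qq qq qq qq qq qq qq qq qq qq qq qq qq qq qq; concatenated:

tqqqqqqqqqqqqqqqqqqqqqqqqqqqqqqq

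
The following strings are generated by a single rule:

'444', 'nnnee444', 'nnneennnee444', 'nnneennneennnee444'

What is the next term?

Each term is the previous one with nnnee prepended.
So the next term is nnnee·nnneennneennnee444.

nnneennneennneennnee444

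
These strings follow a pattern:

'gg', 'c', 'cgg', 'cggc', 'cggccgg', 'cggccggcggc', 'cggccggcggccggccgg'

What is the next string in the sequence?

cggccggcggccggccggcggccggcggc

From term 3 onward, concatenate the last term with the second-to-last: c·gg = cgg, cgg·c = cggc, …
Continuing: cggccggcggccggccgg · cggccggcggc gives term 8.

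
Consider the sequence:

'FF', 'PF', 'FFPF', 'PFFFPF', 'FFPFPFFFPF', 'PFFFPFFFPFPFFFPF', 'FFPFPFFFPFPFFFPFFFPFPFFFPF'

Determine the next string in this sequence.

PFFFPFFFPFPFFFPFFFPFPFFFPFPFFFPFFFPFPFFFPF

From term 3 onward, concatenate the second-to-last term with the last: FF·PF = FFPF, PF·FFPF = PFFFPF, …
The next term joins PFFFPFFFPFPFFFPF and FFPFPFFFPFPFFFPFFFPFPFFFPF.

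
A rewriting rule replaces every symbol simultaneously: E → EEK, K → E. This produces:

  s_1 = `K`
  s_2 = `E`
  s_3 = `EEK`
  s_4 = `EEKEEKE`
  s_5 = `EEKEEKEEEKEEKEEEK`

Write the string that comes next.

Replace each of the 17 characters of EEKEEKEEEKEEKEEEK in place — EEK EEK E EEK EEK E EEK EEK EEK E EEK EEK E EEK EEK EEK E — and concatenate.

EEKEEKEEEKEEKEEEKEEKEEKEEEKEEKEEEKEEKEEKE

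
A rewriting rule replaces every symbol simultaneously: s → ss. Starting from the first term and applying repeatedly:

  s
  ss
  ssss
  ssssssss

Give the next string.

ssssssssssssssss

Apply φ to ssssssss symbol by symbol: s→ss, s→ss, s→ss, s→ss, s→ss, s→ss, s→ss, s→ss; joined: ss ss ss ss ss ss ss ss.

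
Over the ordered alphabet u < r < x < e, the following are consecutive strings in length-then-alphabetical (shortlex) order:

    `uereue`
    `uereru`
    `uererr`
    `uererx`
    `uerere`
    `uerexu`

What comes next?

Find the rightmost character of uerexu below e, bump it to the next letter, and reset everything to its right to u.

uerexr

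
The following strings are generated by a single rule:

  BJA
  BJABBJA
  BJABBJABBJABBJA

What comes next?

BJABBJABBJABBJABBJABBJABBJABBJA

Each string is two copies of the previous one joined by 'B'.
So the next term is two copies of BJABBJABBJABBJA with 'B' between the halves.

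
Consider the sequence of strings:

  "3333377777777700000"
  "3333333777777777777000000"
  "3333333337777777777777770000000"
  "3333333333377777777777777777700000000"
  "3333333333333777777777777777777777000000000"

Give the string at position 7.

Reading off run lengths: 3 runs 5, 7, 9, 11, 13; 7 runs 9, 12, 15, 18, 21; 0 runs 5, 6, 7, 8, 9 — each is linear in n, where the shown terms are n = 3, 4, 5, 6, 7.
For term 7, n = 9, so the run lengths are 17, 27, 11.

3333333333333333377777777777777777777777777700000000000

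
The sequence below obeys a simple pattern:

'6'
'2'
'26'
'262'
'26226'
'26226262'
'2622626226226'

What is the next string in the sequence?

262262622622626226262

From term 3 onward, concatenate the last term with the second-to-last: 2·6 = 26, 26·2 = 262, …
So term 8 is 2622626226226·26226262.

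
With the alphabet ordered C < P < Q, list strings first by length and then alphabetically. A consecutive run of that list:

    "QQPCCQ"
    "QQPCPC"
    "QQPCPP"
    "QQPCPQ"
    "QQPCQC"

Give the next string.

QQPCQP

Find the rightmost character of QQPCQC below Q, bump it to the next letter, and reset everything to its right to C.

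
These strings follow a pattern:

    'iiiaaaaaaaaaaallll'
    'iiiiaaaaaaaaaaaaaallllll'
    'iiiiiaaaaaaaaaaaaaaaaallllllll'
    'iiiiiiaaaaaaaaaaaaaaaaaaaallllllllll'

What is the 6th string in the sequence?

Reading off run lengths: i runs 3, 4, 5, 6; a runs 11, 14, 17, 20; l runs 4, 6, 8, 10 — each is linear in n, where the shown terms are n = 3, 4, 5, 6.
For term 6, n = 8, so the run lengths are 8, 26, 14.

iiiiiiiiaaaaaaaaaaaaaaaaaaaaaaaaaallllllllllllll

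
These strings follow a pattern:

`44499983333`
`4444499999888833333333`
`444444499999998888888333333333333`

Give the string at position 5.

4444444444499999999999888888888888833333333333333333333

Reading off run lengths: 4 runs 3, 5, 7; 9 runs 3, 5, 7; 8 runs 1, 4, 7; 3 runs 4, 8, 12 — each is linear in n (n = 1, 2, …).
For term 5, n = 5, so the run lengths are 11, 11, 13, 20.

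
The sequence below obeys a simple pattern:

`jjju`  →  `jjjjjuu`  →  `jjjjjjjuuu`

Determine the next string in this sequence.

Reading off run lengths: j runs 3, 5, 7; u runs 1, 2, 3 — each is linear in n (n = 1, 2, …).
For the next term, n = 4, so the run lengths are 9, 4.

jjjjjjjjjuuuu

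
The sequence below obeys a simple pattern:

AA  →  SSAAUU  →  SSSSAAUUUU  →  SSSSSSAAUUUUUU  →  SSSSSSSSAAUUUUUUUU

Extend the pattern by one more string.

Each term wraps the previous one in SS on the left and UU on the right.
Applying this once more to SSSSSSSSAAUUUUUUUU:

SSSSSSSSSSAAUUUUUUUUUU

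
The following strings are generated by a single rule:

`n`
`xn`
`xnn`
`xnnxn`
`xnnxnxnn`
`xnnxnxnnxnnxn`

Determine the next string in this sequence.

Each term (from the third on) is the previous term followed by the one before it: term 3 = xn·n = xnn.
So term 7 is xnnxnxnnxnnxn·xnnxnxnn.

xnnxnxnnxnnxnxnnxnxnn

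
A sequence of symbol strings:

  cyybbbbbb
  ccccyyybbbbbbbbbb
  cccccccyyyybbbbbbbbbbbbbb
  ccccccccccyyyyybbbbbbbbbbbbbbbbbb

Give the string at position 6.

ccccccccccccccccyyyyyyybbbbbbbbbbbbbbbbbbbbbbbbbb

Term n consists of 3n-2 c's, followed by n+1 y's, followed by 4n+2 b's (n = 1, 2, …).
For term 6, n = 6, so the run lengths are 16, 7, 26.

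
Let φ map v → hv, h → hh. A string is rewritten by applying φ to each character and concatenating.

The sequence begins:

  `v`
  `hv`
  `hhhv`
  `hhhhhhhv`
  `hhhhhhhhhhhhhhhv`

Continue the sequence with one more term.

Replace each of the 16 characters of hhhhhhhhhhhhhhhv in place — hh hh hh hh hh hh hh hh hh hh hh hh hh hh hh hv — and concatenate.

hhhhhhhhhhhhhhhhhhhhhhhhhhhhhhhv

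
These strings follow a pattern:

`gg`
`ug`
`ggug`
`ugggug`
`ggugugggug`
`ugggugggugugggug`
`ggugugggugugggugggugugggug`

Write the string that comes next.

ugggugggugugggugggugugggugugggugggugugggug

This is a Fibonacci-style word recurrence s(k) = s(k−2)·s(k−1): e.g. gg·ug = ggug.
So term 8 is ugggugggugugggug·ggugugggugugggugggugugggug.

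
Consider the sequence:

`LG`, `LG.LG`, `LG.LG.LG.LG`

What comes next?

s(k+1) = s(k)·.·s(k) — each term doubles the last with '.' between the halves.
One more doubling of LG.LG.LG.LG gives the answer.

LG.LG.LG.LG.LG.LG.LG.LG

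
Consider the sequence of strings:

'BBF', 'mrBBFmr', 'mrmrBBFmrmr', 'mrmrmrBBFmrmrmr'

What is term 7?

Each term wraps the previous one in mr on the left and mr on the right.
From mrmrmrBBFmrmrmr, 3 further steps: mrmrmrBBFmrmrmr → mrmrmrmrBBFmrmrmrmr → mrmrmrmrmrBBFmrmrmrmrmr → (answer).

mrmrmrmrmrmrBBFmrmrmrmrmrmr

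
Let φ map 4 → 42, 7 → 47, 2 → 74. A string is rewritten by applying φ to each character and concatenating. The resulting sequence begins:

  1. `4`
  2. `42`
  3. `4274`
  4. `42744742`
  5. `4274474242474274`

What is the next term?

Applying the rule to each of the 16 symbols of 4274474242474274 gives the pieces 42 74 47 42 42 47 42 74 42 74 42 47 42 74 47 42, which concatenate to the answer.

42744742424742744274424742744742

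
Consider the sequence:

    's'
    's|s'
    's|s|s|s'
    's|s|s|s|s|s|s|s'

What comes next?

s(k+1) = s(k)·|·s(k) — each term doubles the last with '|' between the halves.
One more doubling of s|s|s|s|s|s|s|s gives the answer.

s|s|s|s|s|s|s|s|s|s|s|s|s|s|s|s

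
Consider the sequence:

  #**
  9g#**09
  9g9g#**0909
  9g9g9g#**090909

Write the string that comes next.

Each term wraps the previous one in 9g on the left and 09 on the right.
One more step from 9g9g9g#**090909 gives the answer.

9g9g9g9g#**09090909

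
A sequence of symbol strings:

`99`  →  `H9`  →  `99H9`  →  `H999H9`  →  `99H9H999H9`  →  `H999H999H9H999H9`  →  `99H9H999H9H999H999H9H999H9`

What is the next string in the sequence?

H999H999H9H999H999H9H999H9H999H999H9H999H9

This is a Fibonacci-style word recurrence s(k) = s(k−2)·s(k−1): e.g. 99·H9 = 99H9.
So term 8 is H999H999H9H999H9·99H9H999H9H999H999H9H999H9.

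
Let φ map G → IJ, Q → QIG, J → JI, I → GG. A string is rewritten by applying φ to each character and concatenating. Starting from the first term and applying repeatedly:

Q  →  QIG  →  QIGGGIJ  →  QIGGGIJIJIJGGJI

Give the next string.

φ(QIGGGIJIJIJGGJI) expands symbol-by-symbol to QIG GG IJ IJ IJ GG JI GG JI GG JI IJ IJ JI GG; joining the 15 pieces gives the next term.

QIGGGIJIJIJGGJIGGJIGGJIIJIJJIGG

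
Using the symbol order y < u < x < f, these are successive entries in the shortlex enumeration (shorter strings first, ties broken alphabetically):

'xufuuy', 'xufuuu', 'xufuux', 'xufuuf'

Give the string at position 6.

xufuxu

Advancing 2 positions from xufuuf through xufuuf → xufuxy reaches term 6.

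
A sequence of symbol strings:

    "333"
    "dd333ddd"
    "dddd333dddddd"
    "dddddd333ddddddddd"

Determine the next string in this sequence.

dddddddd333dddddddddddd

s(k+1) = dd·s(k)·ddd, so each term gains dd as a prefix and ddd as a suffix.
One more step from dddddd333ddddddddd gives the answer.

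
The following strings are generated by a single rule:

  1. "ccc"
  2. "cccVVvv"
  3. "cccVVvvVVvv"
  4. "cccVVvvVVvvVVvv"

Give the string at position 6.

Each term is the previous one with VVvv appended.
From cccVVvvVVvvVVvv, 2 further steps: cccVVvvVVvvVVvv → cccVVvvVVvvVVvvVVvv → (answer).

cccVVvvVVvvVVvvVVvvVVvv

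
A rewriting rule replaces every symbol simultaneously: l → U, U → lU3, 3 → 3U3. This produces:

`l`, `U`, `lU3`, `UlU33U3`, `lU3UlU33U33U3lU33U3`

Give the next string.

φ(lU3UlU33U33U3lU33U3) expands symbol-by-symbol to U lU3 3U3 lU3 U lU3 3U3 3U3 lU3 3U3 3U3 lU3 3U3 U lU3 3U3 3U3 lU3 3U3; joining the 19 pieces gives the next term.

UlU33U3lU3UlU33U33U3lU33U33U3lU33U3UlU33U33U3lU33U3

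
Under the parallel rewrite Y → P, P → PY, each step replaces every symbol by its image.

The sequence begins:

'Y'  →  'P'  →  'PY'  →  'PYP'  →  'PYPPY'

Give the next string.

Apply φ to PYPPY symbol by symbol: P→PY, Y→P, P→PY, P→PY, Y→P; joined: PY P PY PY P.

PYPPYPYP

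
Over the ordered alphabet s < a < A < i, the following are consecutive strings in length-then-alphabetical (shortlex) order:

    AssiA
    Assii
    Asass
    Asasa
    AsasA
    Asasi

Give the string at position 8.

Asaaa

Continuing the enumeration 2 steps past Asasi: Asasi → Asaas → (answer).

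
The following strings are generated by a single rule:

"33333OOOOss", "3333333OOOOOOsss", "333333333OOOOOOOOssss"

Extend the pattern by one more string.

33333333333OOOOOOOOOOsssss

Each string has the form 3^{2n+1} O^{2n} s^{n}, where the shown terms are n = 2, 3, 4.
Setting n = 5 gives 11, 10, 5 characters in each block.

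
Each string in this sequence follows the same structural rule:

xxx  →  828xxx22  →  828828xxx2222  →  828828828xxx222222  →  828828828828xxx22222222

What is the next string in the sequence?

Each term wraps the previous one in 828 on the left and 22 on the right.
Applying this once more to 828828828828xxx22222222:

828828828828828xxx2222222222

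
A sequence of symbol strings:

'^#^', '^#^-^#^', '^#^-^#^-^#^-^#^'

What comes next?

Each string is two copies of the previous one joined by '-'.
One more doubling of ^#^-^#^-^#^-^#^ gives the answer.

^#^-^#^-^#^-^#^-^#^-^#^-^#^-^#^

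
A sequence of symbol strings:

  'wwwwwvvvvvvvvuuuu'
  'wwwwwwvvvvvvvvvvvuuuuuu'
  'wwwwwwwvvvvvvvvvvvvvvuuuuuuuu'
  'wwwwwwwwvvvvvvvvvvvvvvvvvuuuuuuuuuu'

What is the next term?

wwwwwwwwwvvvvvvvvvvvvvvvvvvvvuuuuuuuuuuuu

Reading off run lengths: w runs 5, 6, 7, 8; v runs 8, 11, 14, 17; u runs 4, 6, 8, 10 — each is linear in n, where the shown terms are n = 2, 3, 4, 5.
Setting n = 6 gives 9, 20, 12 characters in each block.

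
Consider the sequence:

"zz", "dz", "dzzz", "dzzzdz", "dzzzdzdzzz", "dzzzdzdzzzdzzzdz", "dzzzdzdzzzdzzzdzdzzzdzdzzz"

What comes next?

dzzzdzdzzzdzzzdzdzzzdzdzzzdzzzdzdzzzdzzzdz

From term 3 onward, concatenate the last term with the second-to-last: dz·zz = dzzz, dzzz·dz = dzzzdz, …
So term 8 is dzzzdzdzzzdzzzdzdzzzdzdzzz·dzzzdzdzzzdzzzdz.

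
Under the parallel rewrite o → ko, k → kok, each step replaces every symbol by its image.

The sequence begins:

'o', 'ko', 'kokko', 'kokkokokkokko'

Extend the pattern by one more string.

kokkokokkokkokokkokokkokkokokkokko

φ(kokkokokkokko) expands symbol-by-symbol to kok ko kok kok ko kok ko kok kok ko kok kok ko; joining the 13 pieces gives the next term.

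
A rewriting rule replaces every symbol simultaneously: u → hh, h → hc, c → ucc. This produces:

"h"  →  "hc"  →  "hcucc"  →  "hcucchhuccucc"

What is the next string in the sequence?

hcucchhuccucchchchhuccucchhuccucc

Applying the rule to each of the 13 symbols of hcucchhuccucc gives the pieces hc ucc hh ucc ucc hc hc hh ucc ucc hh ucc ucc, which concatenate to the answer.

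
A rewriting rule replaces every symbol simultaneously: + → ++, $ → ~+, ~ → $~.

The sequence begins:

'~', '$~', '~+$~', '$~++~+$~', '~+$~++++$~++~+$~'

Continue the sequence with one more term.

φ(~+$~++++$~++~+$~) expands symbol-by-symbol to $~ ++ ~+ $~ ++ ++ ++ ++ ~+ $~ ++ ++ $~ ++ ~+ $~; joining the 16 pieces gives the next term.

$~++~+$~++++++++~+$~++++$~++~+$~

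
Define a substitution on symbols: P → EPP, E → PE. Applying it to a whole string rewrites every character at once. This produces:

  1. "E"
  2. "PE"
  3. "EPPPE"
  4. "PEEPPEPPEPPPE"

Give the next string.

Replace each of the 13 characters of PEEPPEPPEPPPE in place — EPP PE PE EPP EPP PE EPP EPP PE EPP EPP EPP PE — and concatenate.

EPPPEPEEPPEPPPEEPPEPPPEEPPEPPEPPPE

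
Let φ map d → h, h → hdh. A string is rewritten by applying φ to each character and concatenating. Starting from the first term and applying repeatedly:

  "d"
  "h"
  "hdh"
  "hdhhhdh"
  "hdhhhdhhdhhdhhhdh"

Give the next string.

Applying the rule to each of the 17 symbols of hdhhhdhhdhhdhhhdh gives the pieces hdh h hdh hdh hdh h hdh hdh h hdh hdh h hdh hdh hdh h hdh, which concatenate to the answer.

hdhhhdhhdhhdhhhdhhdhhhdhhdhhhdhhdhhdhhhdh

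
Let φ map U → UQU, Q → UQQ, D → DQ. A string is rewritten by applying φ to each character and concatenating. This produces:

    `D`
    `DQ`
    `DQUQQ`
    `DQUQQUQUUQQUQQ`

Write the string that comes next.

Replace each of the 14 characters of DQUQQUQUUQQUQQ in place — DQ UQQ UQU UQQ UQQ UQU UQQ UQU UQU UQQ UQQ UQU UQQ UQQ — and concatenate.

DQUQQUQUUQQUQQUQUUQQUQUUQUUQQUQQUQUUQQUQQ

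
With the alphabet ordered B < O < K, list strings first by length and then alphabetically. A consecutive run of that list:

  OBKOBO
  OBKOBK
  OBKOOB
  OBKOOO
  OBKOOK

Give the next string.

Find the rightmost character of OBKOOK below K, bump it to the next letter, and reset everything to its right to B.

OBKOKB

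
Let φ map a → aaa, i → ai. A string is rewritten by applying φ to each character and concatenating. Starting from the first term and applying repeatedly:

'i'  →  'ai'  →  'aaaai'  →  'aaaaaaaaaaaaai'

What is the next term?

Applying the rule to each of the 14 symbols of aaaaaaaaaaaaai gives the pieces aaa aaa aaa aaa aaa aaa aaa aaa aaa aaa aaa aaa aaa ai, which concatenate to the answer.

aaaaaaaaaaaaaaaaaaaaaaaaaaaaaaaaaaaaaaaai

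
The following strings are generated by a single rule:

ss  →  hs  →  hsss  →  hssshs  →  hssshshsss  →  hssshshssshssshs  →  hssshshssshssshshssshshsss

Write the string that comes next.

This is a Fibonacci-style word recurrence s(k) = s(k−1)·s(k−2): e.g. hs·ss = hsss.
So term 8 is hssshshssshssshshssshshsss·hssshshssshssshs.

hssshshssshssshshssshshssshssshshssshssshs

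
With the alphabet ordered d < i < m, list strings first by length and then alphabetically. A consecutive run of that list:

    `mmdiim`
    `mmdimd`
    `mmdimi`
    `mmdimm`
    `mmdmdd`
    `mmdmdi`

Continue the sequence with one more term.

Find the rightmost character of mmdmdi below m, bump it to the next letter, and reset everything to its right to d.

mmdmdm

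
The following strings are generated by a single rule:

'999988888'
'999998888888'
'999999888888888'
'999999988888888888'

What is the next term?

Reading off run lengths: 9 runs 4, 5, 6, 7; 8 runs 5, 7, 9, 11 — each is linear in n, where the shown terms are n = 3, 4, 5, 6.
At n = 7 the blocks have lengths 8, 13.

999999998888888888888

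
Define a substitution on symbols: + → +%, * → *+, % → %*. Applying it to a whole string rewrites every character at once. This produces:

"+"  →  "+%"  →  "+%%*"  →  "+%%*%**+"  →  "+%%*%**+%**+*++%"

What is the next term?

φ(+%%*%**+%**+*++%) expands symbol-by-symbol to +% %* %* *+ %* *+ *+ +% %* *+ *+ +% *+ +% +% %*; joining the 16 pieces gives the next term.

+%%*%**+%**+*++%%**+*++%*++%+%%*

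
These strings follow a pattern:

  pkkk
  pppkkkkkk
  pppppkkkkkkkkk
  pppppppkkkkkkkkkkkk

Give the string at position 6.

pppppppppppkkkkkkkkkkkkkkkkkk

Reading off run lengths: p runs 1, 3, 5, 7; k runs 3, 6, 9, 12 — each is linear in n (n = 1, 2, …).
For term 6, n = 6, so the run lengths are 11, 18.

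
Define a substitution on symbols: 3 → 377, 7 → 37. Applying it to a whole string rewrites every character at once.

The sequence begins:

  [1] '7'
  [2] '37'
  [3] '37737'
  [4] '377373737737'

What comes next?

37737373773737737377373737737

Apply φ to 377373737737 symbol by symbol: 3→377, 7→37, 7→37, 3→377, 7→37, 3→377, 7→37, 3→377, 7→37, 7→37, 3→377, 7→37; joined: 377 37 37 377 37 377 37 377 37 37 377 37.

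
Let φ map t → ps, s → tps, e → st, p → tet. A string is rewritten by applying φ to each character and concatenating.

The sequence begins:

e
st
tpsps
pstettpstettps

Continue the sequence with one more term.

tettpspsstpspstettpspsstpspstettps

φ(pstettpstettps) expands symbol-by-symbol to tet tps ps st ps ps tet tps ps st ps ps tet tps; joining the 14 pieces gives the next term.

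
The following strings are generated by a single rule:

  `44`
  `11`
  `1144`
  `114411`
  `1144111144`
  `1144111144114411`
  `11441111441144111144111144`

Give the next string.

Each term (from the third on) is the previous term followed by the one before it: term 3 = 11·44 = 1144.
So term 8 is 11441111441144111144111144·1144111144114411.

114411114411441111441111441144111144114411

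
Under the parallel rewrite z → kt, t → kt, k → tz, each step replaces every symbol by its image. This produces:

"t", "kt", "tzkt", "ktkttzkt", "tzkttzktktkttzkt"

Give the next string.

Rewriting the 16 symbols of tzkttzktktkttzkt one by one yields kt kt tz kt kt kt tz kt tz kt tz kt kt kt tz kt; concatenated:

ktkttzktktkttzkttzkttzktktkttzkt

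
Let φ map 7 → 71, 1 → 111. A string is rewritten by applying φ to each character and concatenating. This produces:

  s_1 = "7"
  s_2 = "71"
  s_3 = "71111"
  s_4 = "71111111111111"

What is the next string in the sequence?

71111111111111111111111111111111111111111

Replace each of the 14 characters of 71111111111111 in place — 71 111 111 111 111 111 111 111 111 111 111 111 111 111 — and concatenate.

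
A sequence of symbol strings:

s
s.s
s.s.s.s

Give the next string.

s.s.s.s.s.s.s.s

Each string is two copies of the previous one joined by '.'.
So the next term is two copies of s.s.s.s with '.' between the halves.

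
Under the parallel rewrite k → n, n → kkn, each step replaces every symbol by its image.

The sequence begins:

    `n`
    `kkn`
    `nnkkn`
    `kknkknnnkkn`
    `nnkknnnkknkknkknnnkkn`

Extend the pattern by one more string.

Rewriting the 21 symbols of nnkknnnkknkknkknnnkkn one by one yields kkn kkn n n kkn kkn kkn n n kkn n n kkn n n kkn kkn kkn n n kkn; concatenated:

kknkknnnkknkknkknnnkknnnkknnnkknkknkknnnkkn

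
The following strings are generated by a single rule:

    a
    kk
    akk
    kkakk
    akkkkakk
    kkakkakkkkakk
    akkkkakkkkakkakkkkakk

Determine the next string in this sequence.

From term 3 onward, concatenate the second-to-last term with the last: a·kk = akk, kk·akk = kkakk, …
The next term joins kkakkakkkkakk and akkkkakkkkakkakkkkakk.

kkakkakkkkakkakkkkakkkkakkakkkkakk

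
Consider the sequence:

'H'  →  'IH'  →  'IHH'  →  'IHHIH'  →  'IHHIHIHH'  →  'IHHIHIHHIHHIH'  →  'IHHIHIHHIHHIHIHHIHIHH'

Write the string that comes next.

IHHIHIHHIHHIHIHHIHIHHIHHIHIHHIHHIH

From term 3 onward, concatenate the last term with the second-to-last: IH·H = IHH, IHH·IH = IHHIH, …
So term 8 is IHHIHIHHIHHIHIHHIHIHH·IHHIHIHHIHHIH.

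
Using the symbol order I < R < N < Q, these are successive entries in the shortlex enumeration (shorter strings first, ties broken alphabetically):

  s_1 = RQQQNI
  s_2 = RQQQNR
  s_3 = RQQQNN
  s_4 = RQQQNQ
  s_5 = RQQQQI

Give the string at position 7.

Continuing the enumeration 2 steps past RQQQQI: RQQQQI → RQQQQR → (answer).

RQQQQN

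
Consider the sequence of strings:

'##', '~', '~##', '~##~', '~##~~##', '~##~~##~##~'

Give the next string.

~##~~##~##~~##~~##

From term 3 onward, concatenate the last term with the second-to-last: ~·## = ~##, ~##·~ = ~##~, …
Continuing: ~##~~##~##~ · ~##~~## gives term 7.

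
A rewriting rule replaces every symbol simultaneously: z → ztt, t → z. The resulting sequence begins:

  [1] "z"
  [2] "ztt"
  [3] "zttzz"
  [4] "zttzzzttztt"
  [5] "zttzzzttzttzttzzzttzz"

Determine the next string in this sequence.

Replace each of the 21 characters of zttzzzttzttzttzzzttzz in place — ztt z z ztt ztt ztt z z ztt z z ztt z z ztt ztt ztt z z ztt ztt — and concatenate.

zttzzzttzttzttzzzttzzzttzzzttzttzttzzzttztt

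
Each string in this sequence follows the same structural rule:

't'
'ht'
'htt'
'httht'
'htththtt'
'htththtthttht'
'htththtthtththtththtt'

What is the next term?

htththtthtththtththtthtththtthttht

From term 3 onward, concatenate the last term with the second-to-last: ht·t = htt, htt·ht = httht, …
So term 8 is htththtthtththtththtt·htththtthttht.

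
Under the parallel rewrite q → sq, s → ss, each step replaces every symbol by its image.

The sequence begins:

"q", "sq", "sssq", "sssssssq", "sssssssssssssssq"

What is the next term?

sssssssssssssssssssssssssssssssq

φ(sssssssssssssssq) expands symbol-by-symbol to ss ss ss ss ss ss ss ss ss ss ss ss ss ss ss sq; joining the 16 pieces gives the next term.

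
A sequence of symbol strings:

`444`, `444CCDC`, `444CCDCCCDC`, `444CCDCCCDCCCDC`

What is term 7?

444CCDCCCDCCCDCCCDCCCDCCCDC

The strings grow by a fixed suffix CCDC each time.
From 444CCDCCCDCCCDC, 3 further steps: 444CCDCCCDCCCDC → 444CCDCCCDCCCDCCCDC → 444CCDCCCDCCCDCCCDCCCDC → (answer).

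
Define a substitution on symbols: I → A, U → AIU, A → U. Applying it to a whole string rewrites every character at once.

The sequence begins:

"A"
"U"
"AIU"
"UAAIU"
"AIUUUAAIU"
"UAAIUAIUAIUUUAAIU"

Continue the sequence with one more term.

φ(UAAIUAIUAIUUUAAIU) expands symbol-by-symbol to AIU U U A AIU U A AIU U A AIU AIU AIU U U A AIU; joining the 17 pieces gives the next term.

AIUUUAAIUUAAIUUAAIUAIUAIUUUAAIU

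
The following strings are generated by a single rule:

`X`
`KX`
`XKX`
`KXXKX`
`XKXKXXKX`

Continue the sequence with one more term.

KXXKXXKXKXXKX

This is a Fibonacci-style word recurrence s(k) = s(k−2)·s(k−1): e.g. X·KX = XKX.
Continuing: KXXKX · XKXKXXKX gives term 6.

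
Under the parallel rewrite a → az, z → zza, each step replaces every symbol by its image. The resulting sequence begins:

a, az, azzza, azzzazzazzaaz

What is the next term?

φ(azzzazzazzaaz) expands symbol-by-symbol to az zza zza zza az zza zza az zza zza az az zza; joining the 13 pieces gives the next term.

azzzazzazzaazzzazzaazzzazzaazazzza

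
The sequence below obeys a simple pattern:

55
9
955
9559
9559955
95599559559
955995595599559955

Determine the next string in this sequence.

95599559559955995595599559559

Each term (from the third on) is the previous term followed by the one before it: term 3 = 9·55 = 955.
The next term joins 955995595599559955 and 95599559559.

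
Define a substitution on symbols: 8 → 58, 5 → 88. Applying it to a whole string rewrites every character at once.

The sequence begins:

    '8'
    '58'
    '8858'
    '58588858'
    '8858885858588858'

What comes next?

Applying the rule to each of the 16 symbols of 8858885858588858 gives the pieces 58 58 88 58 58 58 88 58 88 58 88 58 58 58 88 58, which concatenate to the answer.

58588858585888588858885858588858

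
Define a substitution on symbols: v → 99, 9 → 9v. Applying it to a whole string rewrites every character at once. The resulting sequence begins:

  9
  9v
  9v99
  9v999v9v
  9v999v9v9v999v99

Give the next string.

Replace each of the 16 characters of 9v999v9v9v999v99 in place — 9v 99 9v 9v 9v 99 9v 99 9v 99 9v 9v 9v 99 9v 9v — and concatenate.

9v999v9v9v999v999v999v9v9v999v9v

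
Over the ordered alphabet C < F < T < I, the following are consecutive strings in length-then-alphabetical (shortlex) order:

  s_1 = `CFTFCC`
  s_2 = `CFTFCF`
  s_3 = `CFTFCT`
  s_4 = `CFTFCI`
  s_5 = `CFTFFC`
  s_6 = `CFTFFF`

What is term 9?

CFTFTC

Advancing 3 positions from CFTFFF through CFTFFF → CFTFFT → CFTFFI reaches term 9.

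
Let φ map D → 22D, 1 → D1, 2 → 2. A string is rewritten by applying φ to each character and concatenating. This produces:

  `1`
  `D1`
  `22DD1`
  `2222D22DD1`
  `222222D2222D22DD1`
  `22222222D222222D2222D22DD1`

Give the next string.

φ(22222222D222222D2222D22DD1) expands symbol-by-symbol to 2 2 2 2 2 2 2 2 22D 2 2 2 2 2 2 22D 2 2 2 2 22D 2 2 22D 22D D1; joining the 26 pieces gives the next term.

2222222222D22222222D222222D2222D22DD1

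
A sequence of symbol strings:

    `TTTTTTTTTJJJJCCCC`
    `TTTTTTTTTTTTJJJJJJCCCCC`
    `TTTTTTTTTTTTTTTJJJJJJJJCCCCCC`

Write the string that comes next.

Term n consists of 3n+3 T's, followed by 2n J's, followed by n+2 C's, where the shown terms are n = 2, 3, 4.
At n = 5 the blocks have lengths 18, 10, 7.

TTTTTTTTTTTTTTTTTTJJJJJJJJJJCCCCCCC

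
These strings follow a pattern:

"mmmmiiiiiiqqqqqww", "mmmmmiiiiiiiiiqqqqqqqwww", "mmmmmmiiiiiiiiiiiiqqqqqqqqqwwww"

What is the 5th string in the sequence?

The n-th term is n+2 m's then 3n i's then 2n+1 q's then n w's, where the shown terms are n = 2, 3, 4.
At n = 6 the blocks have lengths 8, 18, 13, 6.

mmmmmmmmiiiiiiiiiiiiiiiiiiqqqqqqqqqqqqqwwwwww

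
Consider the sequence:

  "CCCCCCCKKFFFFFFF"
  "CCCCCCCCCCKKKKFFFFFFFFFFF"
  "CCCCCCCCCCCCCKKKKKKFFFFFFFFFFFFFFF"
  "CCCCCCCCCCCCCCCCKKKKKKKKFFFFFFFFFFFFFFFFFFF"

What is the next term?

CCCCCCCCCCCCCCCCCCCKKKKKKKKKKFFFFFFFFFFFFFFFFFFFFFFF

Reading off run lengths: C runs 7, 10, 13, 16; K runs 2, 4, 6, 8; F runs 7, 11, 15, 19 — each is linear in n, where the shown terms are n = 2, 3, 4, 5.
Setting n = 6 gives 19, 10, 23 characters in each block.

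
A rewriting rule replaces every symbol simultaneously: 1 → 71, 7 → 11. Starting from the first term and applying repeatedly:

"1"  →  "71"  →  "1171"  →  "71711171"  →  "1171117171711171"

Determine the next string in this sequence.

Applying the rule to each of the 16 symbols of 1171117171711171 gives the pieces 71 71 11 71 71 71 11 71 11 71 11 71 71 71 11 71, which concatenate to the answer.

71711171717111711171117171711171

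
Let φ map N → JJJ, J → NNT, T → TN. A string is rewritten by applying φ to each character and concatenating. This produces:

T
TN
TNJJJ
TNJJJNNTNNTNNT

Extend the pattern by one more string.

TNJJJNNTNNTNNTJJJJJJTNJJJJJJTNJJJJJJTN

Replace each of the 14 characters of TNJJJNNTNNTNNT in place — TN JJJ NNT NNT NNT JJJ JJJ TN JJJ JJJ TN JJJ JJJ TN — and concatenate.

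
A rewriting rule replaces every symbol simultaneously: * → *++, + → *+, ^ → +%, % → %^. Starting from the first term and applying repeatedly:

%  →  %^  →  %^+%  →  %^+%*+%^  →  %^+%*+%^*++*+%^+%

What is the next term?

Rewriting the 17 symbols of %^+%*+%^*++*+%^+% one by one yields %^ +% *+ %^ *++ *+ %^ +% *++ *+ *+ *++ *+ %^ +% *+ %^; concatenated:

%^+%*+%^*++*+%^+%*++*+*+*++*+%^+%*+%^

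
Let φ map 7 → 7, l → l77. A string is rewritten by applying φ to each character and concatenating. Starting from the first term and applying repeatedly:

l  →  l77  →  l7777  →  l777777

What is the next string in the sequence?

l77777777

Rewriting each symbol of l777777: l→l77, 7→7, 7→7, 7→7, 7→7, 7→7, 7→7, which concatenates to l77 7 7 7 7 7 7.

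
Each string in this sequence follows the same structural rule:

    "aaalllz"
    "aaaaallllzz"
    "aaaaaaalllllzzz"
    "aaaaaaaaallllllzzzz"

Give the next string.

Term n consists of 2n+1 a's, followed by n+2 l's, followed by n z's (n = 1, 2, …).
Setting n = 5 gives 11, 7, 5 characters in each block.

aaaaaaaaaaalllllllzzzzz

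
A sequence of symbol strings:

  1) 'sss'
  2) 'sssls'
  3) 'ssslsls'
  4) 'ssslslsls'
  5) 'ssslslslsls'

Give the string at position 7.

Every step adds ls to the end: s(k+1) = s(k)·ls.
From ssslslslsls, 2 further steps: ssslslslsls → ssslslslslsls → (answer).

ssslslslslslsls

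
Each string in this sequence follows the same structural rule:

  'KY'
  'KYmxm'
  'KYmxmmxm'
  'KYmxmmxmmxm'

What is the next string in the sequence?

Every step adds mxm to the end: s(k+1) = s(k)·mxm.
One more step from KYmxmmxmmxm gives the answer.

KYmxmmxmmxmmxm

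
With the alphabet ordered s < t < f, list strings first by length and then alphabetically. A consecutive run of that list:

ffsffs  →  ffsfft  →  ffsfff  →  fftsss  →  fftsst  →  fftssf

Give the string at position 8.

fftstt

Continuing the enumeration 2 steps past fftssf: fftssf → fftsts → (answer).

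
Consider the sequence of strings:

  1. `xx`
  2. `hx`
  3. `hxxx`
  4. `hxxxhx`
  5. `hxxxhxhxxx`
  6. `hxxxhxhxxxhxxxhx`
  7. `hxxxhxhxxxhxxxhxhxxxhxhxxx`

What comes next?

hxxxhxhxxxhxxxhxhxxxhxhxxxhxxxhxhxxxhxxxhx

This is a Fibonacci-style word recurrence s(k) = s(k−1)·s(k−2): e.g. hx·xx = hxxx.
The next term joins hxxxhxhxxxhxxxhxhxxxhxhxxx and hxxxhxhxxxhxxxhx.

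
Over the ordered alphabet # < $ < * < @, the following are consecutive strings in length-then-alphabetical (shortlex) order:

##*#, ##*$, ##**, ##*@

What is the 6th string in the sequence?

Continuing the enumeration 2 steps past ##*@: ##*@ → ##@# → (answer).

##@$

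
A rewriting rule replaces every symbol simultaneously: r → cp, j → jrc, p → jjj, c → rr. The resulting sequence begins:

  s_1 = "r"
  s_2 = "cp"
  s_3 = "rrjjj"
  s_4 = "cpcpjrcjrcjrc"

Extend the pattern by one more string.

rrjjjrrjjjjrccprrjrccprrjrccprr

Applying the rule to each of the 13 symbols of cpcpjrcjrcjrc gives the pieces rr jjj rr jjj jrc cp rr jrc cp rr jrc cp rr, which concatenate to the answer.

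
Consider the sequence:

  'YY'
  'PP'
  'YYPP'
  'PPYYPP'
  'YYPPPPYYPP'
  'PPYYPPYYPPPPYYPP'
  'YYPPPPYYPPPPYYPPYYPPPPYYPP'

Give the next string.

Each term (from the third on) is the two preceding terms concatenated in order: term 3 = YY·PP = YYPP.
So term 8 is PPYYPPYYPPPPYYPP·YYPPPPYYPPPPYYPPYYPPPPYYPP.

PPYYPPYYPPPPYYPPYYPPPPYYPPPPYYPPYYPPPPYYPP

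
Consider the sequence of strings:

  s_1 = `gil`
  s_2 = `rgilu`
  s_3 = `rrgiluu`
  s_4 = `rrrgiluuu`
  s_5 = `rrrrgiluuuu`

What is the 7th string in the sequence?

Every step adds r to the front and u to the end of the previous string.
From rrrrgiluuuu, 2 further steps: rrrrgiluuuu → rrrrrgiluuuuu → (answer).

rrrrrrgiluuuuuu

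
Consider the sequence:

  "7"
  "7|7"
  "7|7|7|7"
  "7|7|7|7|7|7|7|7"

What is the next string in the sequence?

7|7|7|7|7|7|7|7|7|7|7|7|7|7|7|7

Every step duplicates the string with '|' between the halves.
One more doubling of 7|7|7|7|7|7|7|7 gives the answer.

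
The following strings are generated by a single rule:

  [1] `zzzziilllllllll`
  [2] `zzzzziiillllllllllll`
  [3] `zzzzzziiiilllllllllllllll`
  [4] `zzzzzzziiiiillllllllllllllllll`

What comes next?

zzzzzzzziiiiiilllllllllllllllllllll

Term n consists of n+1 z's, followed by n-1 i's, followed by 3n l's, where the shown terms are n = 3, 4, 5, 6.
For the next term, n = 7, so the run lengths are 8, 6, 21.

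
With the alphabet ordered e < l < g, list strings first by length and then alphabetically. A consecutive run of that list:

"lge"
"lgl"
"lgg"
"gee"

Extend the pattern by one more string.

gel

The successor of gee increments the rightmost position that isn't already g and resets every position after it to e.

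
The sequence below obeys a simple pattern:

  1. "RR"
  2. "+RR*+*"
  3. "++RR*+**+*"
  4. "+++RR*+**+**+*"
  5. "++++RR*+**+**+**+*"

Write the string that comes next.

Every step adds + to the front and *+* to the end of the previous string.
One more step from ++++RR*+**+**+**+* gives the answer.

+++++RR*+**+**+**+**+*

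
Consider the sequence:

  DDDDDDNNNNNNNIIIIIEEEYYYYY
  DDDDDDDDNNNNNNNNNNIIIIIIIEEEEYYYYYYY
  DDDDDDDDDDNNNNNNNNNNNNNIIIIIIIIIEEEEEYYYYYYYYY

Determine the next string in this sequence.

DDDDDDDDDDDDNNNNNNNNNNNNNNNNIIIIIIIIIIIEEEEEEYYYYYYYYYYY

Term n consists of 2n+2 D's, followed by 3n+1 N's, followed by 2n+1 I's, followed by n+1 E's, followed by 2n+1 Y's, where the shown terms are n = 2, 3, 4.
At n = 5 the blocks have lengths 12, 16, 11, 6, 11.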